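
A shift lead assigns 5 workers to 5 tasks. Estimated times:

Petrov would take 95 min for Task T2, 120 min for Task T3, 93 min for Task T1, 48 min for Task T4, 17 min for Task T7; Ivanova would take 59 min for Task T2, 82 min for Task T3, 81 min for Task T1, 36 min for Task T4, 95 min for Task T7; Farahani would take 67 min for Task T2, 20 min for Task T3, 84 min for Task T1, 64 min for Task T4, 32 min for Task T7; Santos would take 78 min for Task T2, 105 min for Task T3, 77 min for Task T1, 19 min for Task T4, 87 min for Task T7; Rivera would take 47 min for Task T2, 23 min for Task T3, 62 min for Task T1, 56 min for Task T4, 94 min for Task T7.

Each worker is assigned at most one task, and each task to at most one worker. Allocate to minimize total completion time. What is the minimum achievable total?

Min total: 177 min

Optimal: Petrov→Task T7 (17 min), Ivanova→Task T2 (59 min), Farahani→Task T3 (20 min), Santos→Task T4 (19 min), Rivera→Task T1 (62 min) — total 17+59+20+19+62 = 177 min.
Row-greedy (each worker in turn takes its cheapest remaining task) gives 197 min, worse by 20.
Next-best assignment: Petrov→Task T7, Ivanova→Task T1, Farahani→Task T3, Santos→Task T4, Rivera→Task T2 = 184 min.
Checked against all permutations: 177 min is optimal.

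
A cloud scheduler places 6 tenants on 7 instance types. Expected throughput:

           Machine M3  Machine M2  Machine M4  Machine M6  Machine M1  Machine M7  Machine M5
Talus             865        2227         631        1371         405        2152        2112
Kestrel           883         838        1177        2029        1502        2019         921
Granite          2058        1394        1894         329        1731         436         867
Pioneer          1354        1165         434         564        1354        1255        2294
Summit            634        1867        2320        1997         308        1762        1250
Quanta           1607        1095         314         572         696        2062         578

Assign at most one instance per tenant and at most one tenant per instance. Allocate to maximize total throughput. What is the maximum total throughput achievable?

Maximum total: 12990 ops/s

Optimal: Talus→Machine M2 (2227 ops/s), Kestrel→Machine M6 (2029 ops/s), Granite→Machine M3 (2058 ops/s), Pioneer→Machine M5 (2294 ops/s), Summit→Machine M4 (2320 ops/s), Quanta→Machine M7 (2062 ops/s) — total 2227+2029+2058+2294+2320+2062 = 12990 ops/s.
Column-greedy (each instance in turn goes to its best remaining tenant) gives 12050 ops/s, worse by 940.
Next-best assignment: Talus→Machine M2, Kestrel→Machine M6, Granite→Machine M1, Pioneer→Machine M5, Summit→Machine M4, Quanta→Machine M7 = 12663 ops/s.
No other one-to-one assignment exceeds 12990 ops/s.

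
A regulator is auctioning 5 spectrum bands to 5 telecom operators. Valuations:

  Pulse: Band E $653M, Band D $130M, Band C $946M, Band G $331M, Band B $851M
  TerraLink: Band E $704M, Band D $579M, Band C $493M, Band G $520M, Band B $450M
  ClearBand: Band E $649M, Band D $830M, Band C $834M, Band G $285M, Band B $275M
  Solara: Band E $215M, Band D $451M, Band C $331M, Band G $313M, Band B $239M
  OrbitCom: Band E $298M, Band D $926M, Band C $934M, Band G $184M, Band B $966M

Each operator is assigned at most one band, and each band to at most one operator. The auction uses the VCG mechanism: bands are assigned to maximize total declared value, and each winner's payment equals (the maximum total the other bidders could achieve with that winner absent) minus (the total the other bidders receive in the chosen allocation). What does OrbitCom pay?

Efficient allocation: Pulse→Band C ($946M), TerraLink→Band E ($704M), ClearBand→Band D ($830M), Solara→Band G ($313M), OrbitCom→Band B ($966M); total welfare W = $3759M.
OrbitCom receives Band B at value $966M, so the others get W − 966 = $2793M.
Without OrbitCom: best allocation of the remaining 4 bidders over all 5 bands is Pulse→Band B ($851M), TerraLink→Band E ($704M), ClearBand→Band C ($834M), Solara→Band D ($451M), total $2840M.
VCG payment = (others' best without OrbitCom) − (others' welfare with OrbitCom) = 2840 − 2793 = $47M.

OrbitCom pays $47M.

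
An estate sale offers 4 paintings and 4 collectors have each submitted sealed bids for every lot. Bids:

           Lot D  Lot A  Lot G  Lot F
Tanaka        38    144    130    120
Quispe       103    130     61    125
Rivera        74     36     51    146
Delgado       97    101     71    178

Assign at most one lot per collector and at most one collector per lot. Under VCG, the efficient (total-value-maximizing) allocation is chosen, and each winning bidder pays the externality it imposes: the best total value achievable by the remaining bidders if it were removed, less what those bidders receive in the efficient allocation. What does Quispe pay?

Efficient allocation: Tanaka→Lot G ($130), Quispe→Lot A ($130), Rivera→Lot D ($74), Delgado→Lot F ($178); total welfare W = $512.
Quispe receives Lot A at value $130, so the others get W − 130 = $382.
Without Quispe: best allocation of the remaining 3 bidders over all 4 lots is Tanaka→Lot A ($144), Rivera→Lot D ($74), Delgado→Lot F ($178), total $396.
VCG payment = (others' best without Quispe) − (others' welfare with Quispe) = 396 − 382 = $14.

Quispe pays $14.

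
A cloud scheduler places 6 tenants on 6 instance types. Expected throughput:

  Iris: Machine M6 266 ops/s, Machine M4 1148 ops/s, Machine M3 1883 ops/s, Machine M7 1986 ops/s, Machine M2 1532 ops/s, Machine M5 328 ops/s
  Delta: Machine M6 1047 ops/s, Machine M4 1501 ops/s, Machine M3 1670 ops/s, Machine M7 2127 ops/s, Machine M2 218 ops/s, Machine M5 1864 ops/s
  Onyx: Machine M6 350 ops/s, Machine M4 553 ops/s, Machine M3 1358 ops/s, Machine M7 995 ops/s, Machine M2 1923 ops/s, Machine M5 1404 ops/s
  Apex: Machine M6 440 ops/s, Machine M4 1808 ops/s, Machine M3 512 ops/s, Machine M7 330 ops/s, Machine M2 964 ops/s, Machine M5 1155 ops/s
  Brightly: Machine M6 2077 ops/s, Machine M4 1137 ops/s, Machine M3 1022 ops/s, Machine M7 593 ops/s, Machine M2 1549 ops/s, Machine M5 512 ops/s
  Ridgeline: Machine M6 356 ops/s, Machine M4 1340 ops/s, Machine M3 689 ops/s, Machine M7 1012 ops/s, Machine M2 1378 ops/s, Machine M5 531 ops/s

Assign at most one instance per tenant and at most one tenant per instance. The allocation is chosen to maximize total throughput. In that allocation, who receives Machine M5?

Onyx receives Machine M5.

Optimal: Iris→Machine M3 (1883 ops/s), Delta→Machine M7 (2127 ops/s), Onyx→Machine M5 (1404 ops/s), Apex→Machine M4 (1808 ops/s), Brightly→Machine M6 (2077 ops/s), Ridgeline→Machine M2 (1378 ops/s) — total 1883+2127+1404+1808+2077+1378 = 10677 ops/s.
Row-greedy (each tenant in turn takes its best remaining instance) gives 10347 ops/s, worse by 330.
Next-best assignment: Iris→Machine M3, Delta→Machine M5, Onyx→Machine M2, Apex→Machine M4, Brightly→Machine M6, Ridgeline→Machine M7 = 10567 ops/s.
Swapping Iris↔Brightly (Iris→Machine M6 266 ops/s, Brightly→Machine M3 1022 ops/s) loses 2672.
Checked against all permutations: 10677 ops/s is optimal.
Onyx's own top instance is Machine M2 (1923 ops/s), but forcing Onyx→Machine M2 and reassigning the rest optimally gives only 10567 ops/s — worse by 110.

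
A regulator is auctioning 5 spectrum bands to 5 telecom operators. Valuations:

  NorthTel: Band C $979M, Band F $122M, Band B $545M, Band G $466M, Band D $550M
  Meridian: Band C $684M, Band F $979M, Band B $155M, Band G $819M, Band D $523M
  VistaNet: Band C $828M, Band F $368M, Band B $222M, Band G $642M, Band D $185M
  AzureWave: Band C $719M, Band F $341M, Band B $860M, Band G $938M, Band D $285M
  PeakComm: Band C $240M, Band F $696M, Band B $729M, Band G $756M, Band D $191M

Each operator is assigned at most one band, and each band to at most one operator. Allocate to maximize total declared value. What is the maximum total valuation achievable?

Maximum total: $4024M

This is a one-to-one assignment (maximum-weight bipartite matching).
Optimal: NorthTel→Band D ($550M), Meridian→Band F ($979M), VistaNet→Band C ($828M), AzureWave→Band G ($938M), PeakComm→Band B ($729M) — total 550+979+828+938+729 = $4024M.
Row-greedy (each operator in turn takes its best remaining band) gives $3651M, worse by 373.
Swapping AzureWave↔VistaNet (AzureWave→Band C $719M, VistaNet→Band G $642M) loses 405.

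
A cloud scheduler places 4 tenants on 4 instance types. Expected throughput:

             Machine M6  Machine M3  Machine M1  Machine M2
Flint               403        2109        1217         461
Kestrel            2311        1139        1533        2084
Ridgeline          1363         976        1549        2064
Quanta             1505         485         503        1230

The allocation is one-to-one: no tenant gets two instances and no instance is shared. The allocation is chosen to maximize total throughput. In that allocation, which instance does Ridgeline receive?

Ridgeline receives Machine M1.

Treat this as an assignment problem: match each tenant to one instance.
Optimal: Flint→Machine M3 (2109 ops/s), Kestrel→Machine M2 (2084 ops/s), Ridgeline→Machine M1 (1549 ops/s), Quanta→Machine M6 (1505 ops/s) — total 2109+2084+1549+1505 = 7247 ops/s.
Column-greedy (each instance in turn goes to its best remaining tenant) gives 7199 ops/s, worse by 48.
Next-best assignment: Flint→Machine M3, Kestrel→Machine M1, Ridgeline→Machine M2, Quanta→Machine M6 = 7211 ops/s.
Ridgeline's own top instance is Machine M2 (2064 ops/s), but forcing Ridgeline→Machine M2 and reassigning the rest optimally gives only 7211 ops/s — worse by 36.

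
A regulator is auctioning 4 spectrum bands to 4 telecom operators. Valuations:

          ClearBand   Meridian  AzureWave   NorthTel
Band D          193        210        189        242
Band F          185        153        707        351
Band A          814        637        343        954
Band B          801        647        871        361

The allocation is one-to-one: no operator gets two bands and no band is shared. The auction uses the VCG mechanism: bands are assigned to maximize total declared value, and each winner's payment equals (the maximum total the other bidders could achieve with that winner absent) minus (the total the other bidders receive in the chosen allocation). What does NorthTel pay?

NorthTel pays $450M.

Efficient allocation: ClearBand→Band B ($801M), Meridian→Band D ($210M), AzureWave→Band F ($707M), NorthTel→Band A ($954M); total welfare W = $2672M.
NorthTel receives Band A at value $954M, so the others get W − 954 = $1718M.
Without NorthTel: best allocation of the remaining 3 bidders over all 4 bands is ClearBand→Band A ($814M), Meridian→Band B ($647M), AzureWave→Band F ($707M), total $2168M.
VCG payment = (others' best without NorthTel) − (others' welfare with NorthTel) = 2168 − 1718 = $450M.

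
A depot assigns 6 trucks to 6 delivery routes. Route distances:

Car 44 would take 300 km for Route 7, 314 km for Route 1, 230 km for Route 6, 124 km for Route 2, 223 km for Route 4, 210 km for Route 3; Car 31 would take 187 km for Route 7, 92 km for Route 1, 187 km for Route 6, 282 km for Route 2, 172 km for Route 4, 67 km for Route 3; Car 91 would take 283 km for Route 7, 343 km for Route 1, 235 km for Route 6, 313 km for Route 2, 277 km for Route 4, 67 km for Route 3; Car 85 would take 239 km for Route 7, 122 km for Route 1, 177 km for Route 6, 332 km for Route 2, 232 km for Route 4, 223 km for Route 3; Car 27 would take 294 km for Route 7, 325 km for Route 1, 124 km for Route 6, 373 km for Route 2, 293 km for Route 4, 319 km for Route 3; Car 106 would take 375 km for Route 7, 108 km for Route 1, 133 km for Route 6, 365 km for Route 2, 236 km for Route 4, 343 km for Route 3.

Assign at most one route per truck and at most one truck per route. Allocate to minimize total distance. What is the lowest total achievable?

Min total: 834 km

Optimal: Car 44→Route 2 (124 km), Car 31→Route 4 (172 km), Car 91→Route 3 (67 km), Car 85→Route 7 (239 km), Car 27→Route 6 (124 km), Car 106→Route 1 (108 km) — total 124+172+67+239+124+108 = 834 km.
Min-entry greedy (repeatedly take the single cheapest remaining cell) gives 938 km, worse by 104.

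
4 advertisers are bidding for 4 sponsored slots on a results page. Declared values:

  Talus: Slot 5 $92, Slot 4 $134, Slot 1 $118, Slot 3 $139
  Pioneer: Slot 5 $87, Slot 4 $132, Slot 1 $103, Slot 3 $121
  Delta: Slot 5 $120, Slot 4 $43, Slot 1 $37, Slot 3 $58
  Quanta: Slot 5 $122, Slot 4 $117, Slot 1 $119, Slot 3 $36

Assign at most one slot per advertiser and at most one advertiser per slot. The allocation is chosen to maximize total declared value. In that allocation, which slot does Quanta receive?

Quanta receives Slot 1.

This is the linear assignment problem.
Optimal: Talus→Slot 3 ($139), Pioneer→Slot 4 ($132), Delta→Slot 5 ($120), Quanta→Slot 1 ($119) — total 139+132+120+119 = $510.
Max-entry greedy (repeatedly take the single best remaining cell) gives $430, worse by 80.
Next-best assignment: Talus→Slot 4, Pioneer→Slot 3, Delta→Slot 5, Quanta→Slot 1 = $494.
Quanta's own top slot is Slot 5 ($122), but forcing Quanta→Slot 5 and reassigning the rest optimally gives only $430 — worse by 80.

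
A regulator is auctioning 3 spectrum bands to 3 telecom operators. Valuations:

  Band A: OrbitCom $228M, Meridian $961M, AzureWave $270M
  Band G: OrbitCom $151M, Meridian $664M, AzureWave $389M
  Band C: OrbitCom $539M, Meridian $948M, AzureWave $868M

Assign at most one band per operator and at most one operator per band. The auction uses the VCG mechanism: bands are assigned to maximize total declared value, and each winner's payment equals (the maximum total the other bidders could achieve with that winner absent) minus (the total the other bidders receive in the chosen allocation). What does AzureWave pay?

Efficient allocation: OrbitCom→Band G ($151M), Meridian→Band A ($961M), AzureWave→Band C ($868M); total welfare W = $1980M.
AzureWave receives Band C at value $868M, so the others get W − 868 = $1112M.
Without AzureWave: best allocation of the remaining 2 bidders over all 3 bands is OrbitCom→Band C ($539M), Meridian→Band A ($961M), total $1500M.
VCG payment = (others' best without AzureWave) − (others' welfare with AzureWave) = 1500 − 1112 = $388M.

AzureWave pays $388M.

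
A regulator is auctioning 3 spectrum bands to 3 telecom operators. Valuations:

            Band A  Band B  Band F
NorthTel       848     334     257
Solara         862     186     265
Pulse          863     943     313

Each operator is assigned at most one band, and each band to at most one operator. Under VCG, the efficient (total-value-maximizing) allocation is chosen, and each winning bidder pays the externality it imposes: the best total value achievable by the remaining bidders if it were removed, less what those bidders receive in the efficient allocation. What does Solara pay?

Efficient allocation: NorthTel→Band F ($257M), Solara→Band A ($862M), Pulse→Band B ($943M); total welfare W = $2062M.
Solara receives Band A at value $862M, so the others get W − 862 = $1200M.
Without Solara: best allocation of the remaining 2 bidders over all 3 bands is NorthTel→Band A ($848M), Pulse→Band B ($943M), total $1791M.
VCG payment = (others' best without Solara) − (others' welfare with Solara) = 1791 − 1200 = $591M.

Solara pays $591M.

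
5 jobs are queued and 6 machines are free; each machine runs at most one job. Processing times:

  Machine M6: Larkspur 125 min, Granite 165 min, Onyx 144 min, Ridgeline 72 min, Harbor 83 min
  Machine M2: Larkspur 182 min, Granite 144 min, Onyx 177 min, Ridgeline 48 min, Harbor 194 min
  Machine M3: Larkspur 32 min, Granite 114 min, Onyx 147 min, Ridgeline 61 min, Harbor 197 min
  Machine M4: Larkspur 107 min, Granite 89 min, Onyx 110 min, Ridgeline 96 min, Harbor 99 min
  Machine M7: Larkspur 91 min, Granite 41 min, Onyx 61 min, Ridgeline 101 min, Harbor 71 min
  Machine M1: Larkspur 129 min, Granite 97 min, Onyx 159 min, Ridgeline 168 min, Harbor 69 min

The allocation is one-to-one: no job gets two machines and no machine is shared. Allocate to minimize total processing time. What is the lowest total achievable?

Treat this as an assignment problem: match each job to one machine.
Optimal: Larkspur→Machine M3 (32 min), Granite→Machine M4 (89 min), Onyx→Machine M7 (61 min), Ridgeline→Machine M2 (48 min), Harbor→Machine M1 (69 min) — total 32+89+61+48+69 = 299 min.
Min-entry greedy (repeatedly take the single cheapest remaining cell) gives 300 min, worse by 1.
Next-best assignment: Larkspur→Machine M3, Granite→Machine M7, Onyx→Machine M4, Ridgeline→Machine M2, Harbor→Machine M1 = 300 min.
Checked against all permutations: 299 min is optimal.

Min total: 299 min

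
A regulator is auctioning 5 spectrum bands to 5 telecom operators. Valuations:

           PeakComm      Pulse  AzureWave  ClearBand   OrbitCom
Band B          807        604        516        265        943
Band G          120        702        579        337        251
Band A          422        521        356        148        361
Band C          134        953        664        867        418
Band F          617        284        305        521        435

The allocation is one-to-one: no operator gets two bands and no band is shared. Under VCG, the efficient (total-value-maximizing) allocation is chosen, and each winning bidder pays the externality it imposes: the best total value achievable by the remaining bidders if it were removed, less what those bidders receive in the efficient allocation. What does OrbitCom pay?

OrbitCom pays $276M.

Efficient allocation: PeakComm→Band F ($617M), Pulse→Band A ($521M), AzureWave→Band G ($579M), ClearBand→Band C ($867M), OrbitCom→Band B ($943M); total welfare W = $3527M.
OrbitCom receives Band B at value $943M, so the others get W − 943 = $2584M.
Without OrbitCom: best allocation of the remaining 4 bidders over all 5 bands is PeakComm→Band B ($807M), Pulse→Band C ($953M), AzureWave→Band G ($579M), ClearBand→Band F ($521M), total $2860M.
VCG payment = (others' best without OrbitCom) − (others' welfare with OrbitCom) = 2860 − 2584 = $276M.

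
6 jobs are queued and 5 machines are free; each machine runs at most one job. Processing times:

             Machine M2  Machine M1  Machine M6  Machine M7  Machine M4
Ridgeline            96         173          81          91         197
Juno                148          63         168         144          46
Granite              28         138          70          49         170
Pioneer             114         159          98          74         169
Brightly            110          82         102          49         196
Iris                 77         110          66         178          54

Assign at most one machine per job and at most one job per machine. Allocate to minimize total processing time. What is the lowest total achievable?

Minimum total: 275 min

This is a one-to-one assignment (minimum-cost bipartite matching).
Optimal: Granite→Machine M2 (28 min), Juno→Machine M1 (63 min), Ridgeline→Machine M6 (81 min), Brightly→Machine M7 (49 min), Iris→Machine M4 (54 min) — total 28+63+81+49+54 = 275 min.
Min-entry greedy (repeatedly take the single cheapest remaining cell) gives 348 min, worse by 73.
Next-best assignment: Granite→Machine M2, Juno→Machine M1, Pioneer→Machine M6, Brightly→Machine M7, Iris→Machine M4 = 292 min.
Checked against all permutations: 275 min is optimal.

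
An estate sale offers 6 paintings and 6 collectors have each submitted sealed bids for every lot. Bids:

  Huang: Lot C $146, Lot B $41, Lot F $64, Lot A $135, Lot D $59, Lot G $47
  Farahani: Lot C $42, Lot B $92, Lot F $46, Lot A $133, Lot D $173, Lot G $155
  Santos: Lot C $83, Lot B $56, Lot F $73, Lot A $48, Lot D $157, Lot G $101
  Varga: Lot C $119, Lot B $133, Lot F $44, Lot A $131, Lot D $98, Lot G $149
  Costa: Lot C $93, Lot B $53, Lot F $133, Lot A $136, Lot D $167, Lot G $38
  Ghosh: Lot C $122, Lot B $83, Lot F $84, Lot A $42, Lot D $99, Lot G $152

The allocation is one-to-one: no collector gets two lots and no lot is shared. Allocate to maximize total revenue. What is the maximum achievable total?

Optimal: Huang→Lot C ($146), Farahani→Lot A ($133), Santos→Lot D ($157), Varga→Lot B ($133), Costa→Lot F ($133), Ghosh→Lot G ($152) — total 146+133+157+133+133+152 = $854.
Row-greedy (each collector in turn takes its best remaining lot) gives $773, worse by 81.
Next-best assignment: Huang→Lot A, Farahani→Lot G, Santos→Lot D, Varga→Lot B, Costa→Lot F, Ghosh→Lot C = $835.
Swapping Farahani↔Santos (Farahani→Lot D $173, Santos→Lot A $48) loses 69.

Maximum total: $854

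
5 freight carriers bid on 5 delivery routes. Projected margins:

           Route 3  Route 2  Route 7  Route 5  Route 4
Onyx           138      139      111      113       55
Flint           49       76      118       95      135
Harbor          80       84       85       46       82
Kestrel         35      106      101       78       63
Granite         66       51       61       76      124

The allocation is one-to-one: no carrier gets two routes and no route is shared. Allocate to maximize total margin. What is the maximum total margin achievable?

Optimal: Onyx→Route 3 ($138k), Flint→Route 5 ($95k), Harbor→Route 7 ($85k), Kestrel→Route 2 ($106k), Granite→Route 4 ($124k) — total 138+95+85+106+124 = $548k.
Column-greedy (each route in turn goes to its best remaining carrier) gives $520k, worse by 28.
Next-best assignment: Onyx→Route 3, Flint→Route 7, Harbor→Route 2, Kestrel→Route 5, Granite→Route 4 = $542k.
Swapping Onyx↔Kestrel (Onyx→Route 2 $139k, Kestrel→Route 3 $35k) loses 70.
No other one-to-one assignment exceeds $548k.

Maximum total: $548k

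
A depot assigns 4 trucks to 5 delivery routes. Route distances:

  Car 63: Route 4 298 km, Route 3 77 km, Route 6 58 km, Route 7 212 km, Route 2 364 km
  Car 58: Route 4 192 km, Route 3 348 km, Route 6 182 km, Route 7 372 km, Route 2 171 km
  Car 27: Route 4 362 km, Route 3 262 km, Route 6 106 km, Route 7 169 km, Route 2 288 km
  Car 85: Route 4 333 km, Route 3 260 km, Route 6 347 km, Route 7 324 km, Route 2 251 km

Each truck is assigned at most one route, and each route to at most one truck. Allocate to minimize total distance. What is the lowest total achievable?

This is a one-to-one assignment (minimum-cost bipartite matching).
Optimal: Car 63→Route 3 (77 km), Car 58→Route 4 (192 km), Car 27→Route 6 (106 km), Car 85→Route 2 (251 km) — total 77+192+106+251 = 626 km.
Min-entry greedy (repeatedly take the single cheapest remaining cell) gives 658 km, worse by 32.
Next-best assignment: Car 63→Route 6, Car 58→Route 2, Car 27→Route 7, Car 85→Route 3 = 658 km.

Minimum total: 626 km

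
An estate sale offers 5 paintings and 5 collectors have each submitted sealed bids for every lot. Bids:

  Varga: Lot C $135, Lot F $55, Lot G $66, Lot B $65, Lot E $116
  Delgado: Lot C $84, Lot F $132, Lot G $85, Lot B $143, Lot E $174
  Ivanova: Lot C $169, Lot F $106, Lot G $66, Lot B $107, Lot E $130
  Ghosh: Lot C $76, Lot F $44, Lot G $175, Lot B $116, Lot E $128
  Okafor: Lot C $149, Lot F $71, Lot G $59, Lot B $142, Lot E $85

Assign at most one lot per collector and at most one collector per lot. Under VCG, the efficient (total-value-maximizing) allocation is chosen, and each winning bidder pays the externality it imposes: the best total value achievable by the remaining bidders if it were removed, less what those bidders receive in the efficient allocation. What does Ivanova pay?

Efficient allocation: Varga→Lot E ($116), Delgado→Lot F ($132), Ivanova→Lot C ($169), Ghosh→Lot G ($175), Okafor→Lot B ($142); total welfare W = $734.
Ivanova receives Lot C at value $169, so the others get W − 169 = $565.
Without Ivanova: best allocation of the remaining 4 bidders over all 5 lots is Varga→Lot C ($135), Delgado→Lot E ($174), Ghosh→Lot G ($175), Okafor→Lot B ($142), total $626.
VCG payment = (others' best without Ivanova) − (others' welfare with Ivanova) = 626 − 565 = $61.

Ivanova pays $61.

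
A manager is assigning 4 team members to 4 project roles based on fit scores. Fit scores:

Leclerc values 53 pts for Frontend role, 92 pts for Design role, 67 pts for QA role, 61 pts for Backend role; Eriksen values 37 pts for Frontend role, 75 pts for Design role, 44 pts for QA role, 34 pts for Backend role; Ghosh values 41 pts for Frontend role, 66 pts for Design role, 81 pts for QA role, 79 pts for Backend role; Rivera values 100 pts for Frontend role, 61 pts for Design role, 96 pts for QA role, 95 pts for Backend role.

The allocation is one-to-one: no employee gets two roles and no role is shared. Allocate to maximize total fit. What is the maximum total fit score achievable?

Max total: 321 pts

Optimal: Leclerc→QA role (67 pts), Eriksen→Design role (75 pts), Ghosh→Backend role (79 pts), Rivera→Frontend role (100 pts) — total 67+75+79+100 = 321 pts.
Row-greedy (each employee in turn takes its best remaining role) gives 315 pts, worse by 6.
Swapping Rivera↔Ghosh (Rivera→Backend role 95 pts, Ghosh→Frontend role 41 pts) loses 43.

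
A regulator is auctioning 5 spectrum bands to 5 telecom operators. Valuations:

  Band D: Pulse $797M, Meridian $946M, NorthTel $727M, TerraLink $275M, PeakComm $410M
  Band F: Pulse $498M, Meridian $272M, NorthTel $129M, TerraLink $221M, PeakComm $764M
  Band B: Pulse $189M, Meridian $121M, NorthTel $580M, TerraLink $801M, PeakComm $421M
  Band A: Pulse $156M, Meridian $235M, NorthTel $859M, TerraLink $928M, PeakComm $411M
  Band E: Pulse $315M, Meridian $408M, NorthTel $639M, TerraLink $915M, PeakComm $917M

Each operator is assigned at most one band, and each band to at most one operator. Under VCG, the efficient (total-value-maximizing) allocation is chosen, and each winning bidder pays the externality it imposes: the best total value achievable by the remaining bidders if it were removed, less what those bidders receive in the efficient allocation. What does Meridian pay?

Efficient allocation: Pulse→Band F ($498M), Meridian→Band D ($946M), NorthTel→Band A ($859M), TerraLink→Band B ($801M), PeakComm→Band E ($917M); total welfare W = $4021M.
Meridian receives Band D at value $946M, so the others get W − 946 = $3075M.
Without Meridian: best allocation of the remaining 4 bidders over all 5 bands is Pulse→Band D ($797M), NorthTel→Band A ($859M), TerraLink→Band B ($801M), PeakComm→Band E ($917M), total $3374M.
VCG payment = (others' best without Meridian) − (others' welfare with Meridian) = 3374 − 3075 = $299M.

Meridian pays $299M.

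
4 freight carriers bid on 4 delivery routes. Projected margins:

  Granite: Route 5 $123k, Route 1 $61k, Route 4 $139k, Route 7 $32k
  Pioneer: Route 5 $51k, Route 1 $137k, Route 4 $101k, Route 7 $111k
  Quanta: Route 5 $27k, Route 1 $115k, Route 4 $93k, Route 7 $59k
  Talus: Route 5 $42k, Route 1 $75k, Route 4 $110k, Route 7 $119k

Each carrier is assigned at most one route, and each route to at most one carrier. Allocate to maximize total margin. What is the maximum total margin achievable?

Max total: $472k

This is a one-to-one assignment (maximum-weight bipartite matching).
Optimal: Granite→Route 5 ($123k), Pioneer→Route 1 ($137k), Quanta→Route 4 ($93k), Talus→Route 7 ($119k) — total 123+137+93+119 = $472k.
Column-greedy (each route in turn goes to its best remaining carrier) gives $429k, worse by 43.
Checked against all permutations: $472k is optimal.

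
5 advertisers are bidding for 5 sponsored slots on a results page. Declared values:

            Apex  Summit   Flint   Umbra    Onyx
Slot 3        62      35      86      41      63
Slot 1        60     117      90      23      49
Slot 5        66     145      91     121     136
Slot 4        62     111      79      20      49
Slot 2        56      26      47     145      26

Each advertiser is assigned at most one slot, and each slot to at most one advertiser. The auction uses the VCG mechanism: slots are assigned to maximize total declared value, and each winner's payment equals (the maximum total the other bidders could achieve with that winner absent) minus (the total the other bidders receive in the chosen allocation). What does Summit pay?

Summit pays $4.

Efficient allocation: Apex→Slot 4 ($62), Summit→Slot 1 ($117), Flint→Slot 3 ($86), Umbra→Slot 2 ($145), Onyx→Slot 5 ($136); total welfare W = $546.
Summit receives Slot 1 at value $117, so the others get W − 117 = $429.
Without Summit: best allocation of the remaining 4 bidders over all 5 slots is Apex→Slot 3 ($62), Flint→Slot 1 ($90), Umbra→Slot 2 ($145), Onyx→Slot 5 ($136), total $433.
VCG payment = (others' best without Summit) − (others' welfare with Summit) = 433 − 429 = $4.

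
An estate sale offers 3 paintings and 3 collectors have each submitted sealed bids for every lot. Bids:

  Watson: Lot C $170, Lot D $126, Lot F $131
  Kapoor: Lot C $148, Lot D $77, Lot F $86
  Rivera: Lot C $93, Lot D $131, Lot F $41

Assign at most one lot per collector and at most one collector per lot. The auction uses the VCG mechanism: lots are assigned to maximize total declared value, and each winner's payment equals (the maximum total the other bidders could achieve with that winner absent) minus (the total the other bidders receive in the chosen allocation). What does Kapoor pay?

Kapoor pays $39.

Efficient allocation: Watson→Lot F ($131), Kapoor→Lot C ($148), Rivera→Lot D ($131); total welfare W = $410.
Kapoor receives Lot C at value $148, so the others get W − 148 = $262.
Without Kapoor: best allocation of the remaining 2 bidders over all 3 lots is Watson→Lot C ($170), Rivera→Lot D ($131), total $301.
VCG payment = (others' best without Kapoor) − (others' welfare with Kapoor) = 301 − 262 = $39.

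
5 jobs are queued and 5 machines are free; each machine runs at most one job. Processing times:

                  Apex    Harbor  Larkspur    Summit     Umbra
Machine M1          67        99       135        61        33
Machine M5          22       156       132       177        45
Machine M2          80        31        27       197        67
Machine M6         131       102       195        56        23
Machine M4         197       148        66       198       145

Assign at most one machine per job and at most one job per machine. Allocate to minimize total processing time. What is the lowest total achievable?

Optimal: Apex→Machine M5 (22 min), Harbor→Machine M2 (31 min), Larkspur→Machine M4 (66 min), Summit→Machine M1 (61 min), Umbra→Machine M6 (23 min) — total 22+31+66+61+23 = 203 min.
Min-entry greedy (repeatedly take the single cheapest remaining cell) gives 281 min, worse by 78.
Swapping Summit↔Umbra (Summit→Machine M6 56 min, Umbra→Machine M1 33 min) adds 5.

Minimum total: 203 min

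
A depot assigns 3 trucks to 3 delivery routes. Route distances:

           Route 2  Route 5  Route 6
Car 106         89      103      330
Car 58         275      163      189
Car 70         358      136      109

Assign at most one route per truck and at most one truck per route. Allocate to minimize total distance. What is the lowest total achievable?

This is the linear assignment problem.
Optimal: Car 106→Route 2 (89 km), Car 58→Route 5 (163 km), Car 70→Route 6 (109 km) — total 89+163+109 = 361 km.
Column-greedy (each route in turn goes to its cheapest remaining truck) gives 414 km, worse by 53.
Next-best assignment: Car 106→Route 2, Car 58→Route 6, Car 70→Route 5 = 414 km.
No other one-to-one assignment undercuts 361 km.

Minimum total: 361 km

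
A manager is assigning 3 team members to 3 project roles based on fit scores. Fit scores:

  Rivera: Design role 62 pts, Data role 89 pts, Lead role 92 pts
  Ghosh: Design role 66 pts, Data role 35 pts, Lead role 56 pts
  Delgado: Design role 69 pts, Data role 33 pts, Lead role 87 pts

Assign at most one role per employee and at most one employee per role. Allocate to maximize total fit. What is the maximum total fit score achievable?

Max total: 242 pts

Optimal: Rivera→Data role (89 pts), Ghosh→Design role (66 pts), Delgado→Lead role (87 pts) — total 89+66+87 = 242 pts.
Column-greedy (each role in turn goes to its best remaining employee) gives 214 pts, worse by 28.
Every other assignment is strictly worse.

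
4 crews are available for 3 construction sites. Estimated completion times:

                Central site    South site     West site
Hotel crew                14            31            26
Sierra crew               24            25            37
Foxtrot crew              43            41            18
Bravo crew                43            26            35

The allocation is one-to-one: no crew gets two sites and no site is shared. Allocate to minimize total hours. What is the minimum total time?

Treat this as an assignment problem: match each crew to one site.
Optimal: Hotel crew→Central site (14 hours), Sierra crew→South site (25 hours), Foxtrot crew→West site (18 hours) — total 14+25+18 = 57 hours.
Next-best assignment: Hotel crew→Central site, Bravo crew→South site, Foxtrot crew→West site = 58 hours.
Swapping Hotel crew↔Foxtrot crew (Hotel crew→West site 26 hours, Foxtrot crew→Central site 43 hours) adds 37.
Checked against all permutations: 57 hours is optimal.

Min total: 57 hours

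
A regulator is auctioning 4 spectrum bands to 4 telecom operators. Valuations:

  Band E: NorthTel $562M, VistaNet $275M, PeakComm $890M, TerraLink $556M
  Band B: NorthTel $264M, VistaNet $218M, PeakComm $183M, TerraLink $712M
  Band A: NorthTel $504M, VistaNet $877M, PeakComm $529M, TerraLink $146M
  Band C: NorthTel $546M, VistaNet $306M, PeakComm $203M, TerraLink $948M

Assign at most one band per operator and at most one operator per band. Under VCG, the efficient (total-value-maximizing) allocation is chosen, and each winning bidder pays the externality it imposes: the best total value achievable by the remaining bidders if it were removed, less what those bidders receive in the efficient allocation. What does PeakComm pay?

PeakComm pays $252M.

Efficient allocation: NorthTel→Band C ($546M), VistaNet→Band A ($877M), PeakComm→Band E ($890M), TerraLink→Band B ($712M); total welfare W = $3025M.
PeakComm receives Band E at value $890M, so the others get W − 890 = $2135M.
Without PeakComm: best allocation of the remaining 3 bidders over all 4 bands is NorthTel→Band E ($562M), VistaNet→Band A ($877M), TerraLink→Band C ($948M), total $2387M.
VCG payment = (others' best without PeakComm) − (others' welfare with PeakComm) = 2387 − 2135 = $252M.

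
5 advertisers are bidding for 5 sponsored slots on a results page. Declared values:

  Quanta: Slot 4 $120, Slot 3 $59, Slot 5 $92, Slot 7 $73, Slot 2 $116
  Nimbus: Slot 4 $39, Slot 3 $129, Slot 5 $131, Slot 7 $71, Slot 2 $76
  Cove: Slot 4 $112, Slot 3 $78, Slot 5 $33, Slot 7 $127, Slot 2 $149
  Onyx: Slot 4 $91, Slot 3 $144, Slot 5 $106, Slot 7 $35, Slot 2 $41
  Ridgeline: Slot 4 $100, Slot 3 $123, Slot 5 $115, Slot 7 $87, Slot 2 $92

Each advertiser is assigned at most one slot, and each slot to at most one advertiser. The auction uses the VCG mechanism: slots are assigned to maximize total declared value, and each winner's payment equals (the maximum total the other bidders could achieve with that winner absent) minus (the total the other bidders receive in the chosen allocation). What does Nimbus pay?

Efficient allocation: Quanta→Slot 4 ($120), Nimbus→Slot 5 ($131), Cove→Slot 2 ($149), Onyx→Slot 3 ($144), Ridgeline→Slot 7 ($87); total welfare W = $631.
Nimbus receives Slot 5 at value $131, so the others get W − 131 = $500.
Without Nimbus: best allocation of the remaining 4 bidders over all 5 slots is Quanta→Slot 4 ($120), Cove→Slot 2 ($149), Onyx→Slot 3 ($144), Ridgeline→Slot 5 ($115), total $528.
VCG payment = (others' best without Nimbus) − (others' welfare with Nimbus) = 528 − 500 = $28.

Nimbus pays $28.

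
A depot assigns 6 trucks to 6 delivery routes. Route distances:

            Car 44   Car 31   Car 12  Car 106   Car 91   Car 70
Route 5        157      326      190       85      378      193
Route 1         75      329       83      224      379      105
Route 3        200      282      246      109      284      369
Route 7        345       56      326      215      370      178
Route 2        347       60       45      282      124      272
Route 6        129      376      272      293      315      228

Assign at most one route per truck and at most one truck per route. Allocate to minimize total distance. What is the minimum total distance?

Treat this as an assignment problem: match each truck to one route.
Optimal: Car 44→Route 6 (129 km), Car 31→Route 7 (56 km), Car 12→Route 1 (83 km), Car 106→Route 3 (109 km), Car 91→Route 2 (124 km), Car 70→Route 5 (193 km) — total 129+56+83+109+124+193 = 694 km.
Row-greedy (each truck in turn takes its cheapest remaining route) gives 773 km, worse by 79.
Swapping Car 31↔Car 106 (Car 31→Route 3 282 km, Car 106→Route 7 215 km) adds 332.
No other one-to-one assignment undercuts 694 km.

Minimum total: 694 km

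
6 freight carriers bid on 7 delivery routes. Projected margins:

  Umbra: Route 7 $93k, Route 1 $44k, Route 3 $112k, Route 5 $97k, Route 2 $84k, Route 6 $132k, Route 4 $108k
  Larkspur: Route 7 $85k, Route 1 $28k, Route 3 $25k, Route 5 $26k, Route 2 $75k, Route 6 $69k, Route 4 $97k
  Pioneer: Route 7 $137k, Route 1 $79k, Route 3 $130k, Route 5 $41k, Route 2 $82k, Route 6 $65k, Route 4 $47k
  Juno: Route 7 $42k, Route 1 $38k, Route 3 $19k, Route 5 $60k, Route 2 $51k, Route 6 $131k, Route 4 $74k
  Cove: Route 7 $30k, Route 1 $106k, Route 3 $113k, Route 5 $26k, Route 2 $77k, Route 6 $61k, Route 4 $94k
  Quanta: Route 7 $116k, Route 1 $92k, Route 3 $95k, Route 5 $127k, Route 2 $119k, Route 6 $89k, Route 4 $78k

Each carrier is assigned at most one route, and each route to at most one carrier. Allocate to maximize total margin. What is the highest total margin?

Treat this as an assignment problem: match each carrier to one route.
Optimal: Umbra→Route 3 ($112k), Larkspur→Route 4 ($97k), Pioneer→Route 7 ($137k), Juno→Route 6 ($131k), Cove→Route 1 ($106k), Quanta→Route 5 ($127k) — total 112+97+137+131+106+127 = $710k.
Column-greedy (each route in turn goes to its best remaining carrier) gives $688k, worse by 22.

Max total: $710k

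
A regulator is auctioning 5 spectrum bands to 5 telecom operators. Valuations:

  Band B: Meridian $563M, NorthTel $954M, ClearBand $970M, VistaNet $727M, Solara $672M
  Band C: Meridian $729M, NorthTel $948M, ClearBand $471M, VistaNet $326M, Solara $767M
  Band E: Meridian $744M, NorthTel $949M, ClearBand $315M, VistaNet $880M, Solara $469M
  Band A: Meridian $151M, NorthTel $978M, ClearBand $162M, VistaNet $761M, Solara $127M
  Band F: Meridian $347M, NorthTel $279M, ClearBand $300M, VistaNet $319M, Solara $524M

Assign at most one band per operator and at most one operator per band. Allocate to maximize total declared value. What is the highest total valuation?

Maximum total: $4081M

Optimal: Meridian→Band C ($729M), NorthTel→Band A ($978M), ClearBand→Band B ($970M), VistaNet→Band E ($880M), Solara→Band F ($524M) — total 729+978+970+880+524 = $4081M.
Column-greedy (each band in turn goes to its best remaining operator) gives $3473M, worse by 608.
Every other assignment is strictly worse.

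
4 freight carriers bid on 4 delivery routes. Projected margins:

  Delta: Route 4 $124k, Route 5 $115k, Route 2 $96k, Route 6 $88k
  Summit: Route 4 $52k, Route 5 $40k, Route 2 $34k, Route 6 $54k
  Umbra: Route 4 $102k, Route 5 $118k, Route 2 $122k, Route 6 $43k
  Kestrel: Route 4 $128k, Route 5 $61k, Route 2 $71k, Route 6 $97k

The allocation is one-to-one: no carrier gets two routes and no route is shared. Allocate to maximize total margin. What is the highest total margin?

Max total: $419k

Optimal: Delta→Route 5 ($115k), Summit→Route 6 ($54k), Umbra→Route 2 ($122k), Kestrel→Route 4 ($128k) — total 115+54+122+128 = $419k.
Column-greedy (each route in turn goes to its best remaining carrier) gives $396k, worse by 23.
Next-best assignment: Delta→Route 2, Summit→Route 6, Umbra→Route 5, Kestrel→Route 4 = $396k.
Every other assignment is strictly worse.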